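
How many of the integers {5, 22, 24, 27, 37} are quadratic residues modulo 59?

(5/59) = +1 → QR.
(22/59) = +1 → QR.
(24/59) = -1 → non-residue.
(27/59) = +1 → QR.
(37/59) = -1 → non-residue.
Total quadratic residues among the 5: 3.

3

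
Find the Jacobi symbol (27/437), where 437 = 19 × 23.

-1

Reciprocity: 27 ≡ 3 and 437 ≡ 1 (mod 4), so (27/437) = +(437/27).
Reduce top mod 27: now compute (5/27).
Reciprocity: 5 ≡ 1 and 27 ≡ 3 (mod 4), so (5/27) = +(27/5).
Reduce top mod 5: now compute (2/5).
Pull out 2: since 5 ≡ 5 (mod 8), (2/5) = -1.
Reached (1/5) = 1. Collecting the sign flips along the way, the symbol is -1.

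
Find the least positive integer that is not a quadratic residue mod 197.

(2/197) = −1, so 2 is the smallest positive non-residue mod 197.

2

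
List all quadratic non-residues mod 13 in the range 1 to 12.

2 5 6 7 8 11

Square k = 1,…,6 (k and 13−k give the same square):
1²=1, 2²=4, 3²=9, 4²≡3, 5²≡12, 6²≡10 (mod 13).
The residues are {1, 3, 4, 9, 10, 12}; the non-residues are the remaining 6 nonzero classes.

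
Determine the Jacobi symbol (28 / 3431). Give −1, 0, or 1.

-1

Pull out 2^2: since 3431 ≡ 7 (mod 8), (2/3431) = +1, so (2/3431)^2 = +1.
Reciprocity: 7 ≡ 3 and 3431 ≡ 3 (mod 4), so (7/3431) = −(3431/7).
Reduce top mod 7: now compute (1/7).
Reached (1/7) = 1. Collecting the sign flips along the way, the symbol is -1.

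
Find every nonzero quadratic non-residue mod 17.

Square k = 1,…,8 (k and 17−k give the same square):
1²=1, 2²=4, 3²=9, 4²=16, 5²≡8, 6²≡2, 7²≡15, 8²≡13 (mod 17).
The residues are {1, 2, 4, 8, 9, 13, 15, 16}; the non-residues are the remaining 8 nonzero classes.

3 5 6 7 10 11 12 14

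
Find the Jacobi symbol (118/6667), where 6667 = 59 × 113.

Pull out 2: since 6667 ≡ 3 (mod 8), (2/6667) = -1.
Reciprocity: 59 ≡ 3 and 6667 ≡ 3 (mod 4), so (59/6667) = −(6667/59).
Reduce top mod 59: now compute (0/59).
Top reduces to 0: gcd > 1, so the symbol is 0.

0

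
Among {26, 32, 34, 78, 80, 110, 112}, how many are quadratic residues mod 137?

(26/137) = -1 → non-residue.
(32/137) = +1 → QR.
(34/137) = +1 → QR.
(78/137) = +1 → QR.
(80/137) = -1 → non-residue.
(110/137) = -1 → non-residue.
(112/137) = +1 → QR.
Total quadratic residues among the 7: 4.

4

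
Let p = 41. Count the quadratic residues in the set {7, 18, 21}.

2

(7/41) = -1 → non-residue.
(18/41) = +1 → QR.
(21/41) = +1 → QR.
Total quadratic residues among the 3: 2.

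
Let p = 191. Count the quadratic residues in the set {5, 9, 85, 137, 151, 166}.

3

(5/191) = +1 → QR.
(9/191) = +1 → QR.
(85/191) = +1 → QR.
(137/191) = -1 → non-residue.
(151/191) = -1 → non-residue.
(166/191) = -1 → non-residue.
Total quadratic residues among the 6: 3.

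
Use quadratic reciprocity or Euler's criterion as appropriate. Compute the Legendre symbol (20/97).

-1

Euler's criterion: (20/97) ≡ 20^48 (mod 97).
20^2 ≡ 12 (mod 97)
20^4 ≡ 47 (mod 97)
20^8 ≡ 75 (mod 97)
20^16 ≡ 96 (mod 97)
20^32 ≡ 1 (mod 97)
20^48 = 20^(32+16) ≡ 96 (mod 97).
Result is 96 ≡ −1, so (20/97) = −1.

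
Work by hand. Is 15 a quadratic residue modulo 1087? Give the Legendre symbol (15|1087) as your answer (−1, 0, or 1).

Euler's criterion: (15/1087) ≡ 15^543 (mod 1087).
15^2 ≡ 225 (mod 1087)
15^4 ≡ 623 (mod 1087)
15^8 ≡ 70 (mod 1087)
15^16 ≡ 552 (mod 1087)
15^32 ≡ 344 (mod 1087)
15^64 ≡ 940 (mod 1087)
15^128 ≡ 956 (mod 1087)
15^256 ≡ 856 (mod 1087)
15^512 ≡ 98 (mod 1087)
15^543 = 15^(512+16+8+4+2+1) ≡ 1 (mod 1087).
Result is 1, so (15/1087) = 1.

1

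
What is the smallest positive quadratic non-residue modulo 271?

(2/271) = +1, so 2 is a residue.
(3/271) = −1, so 3 is the smallest positive non-residue mod 271.

3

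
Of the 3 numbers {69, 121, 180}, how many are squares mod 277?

2

(69/277) = +1 → QR.
(121/277) = +1 → QR.
(180/277) = -1 → non-residue.
Total quadratic residues among the 3: 2.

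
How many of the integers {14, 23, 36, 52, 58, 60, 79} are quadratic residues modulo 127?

4

(14/127) = -1 → non-residue.
(23/127) = -1 → non-residue.
(36/127) = +1 → QR.
(52/127) = +1 → QR.
(58/127) = -1 → non-residue.
(60/127) = +1 → QR.
(79/127) = +1 → QR.
Total quadratic residues among the 7: 4.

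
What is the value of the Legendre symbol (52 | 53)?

1

Pull out 2^2: since 53 ≡ 5 (mod 8), (2/53) = -1, so (2/53)^2 = +1.
Reciprocity: 13 ≡ 1 and 53 ≡ 1 (mod 4), so (13/53) = +(53/13).
Reduce top mod 13: now compute (1/13).
Reached (1/13) = 1. Collecting the sign flips along the way, the symbol is +1.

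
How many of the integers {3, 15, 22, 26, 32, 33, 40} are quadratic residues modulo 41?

(3/41) = -1 → non-residue.
(15/41) = -1 → non-residue.
(22/41) = -1 → non-residue.
(26/41) = -1 → non-residue.
(32/41) = +1 → QR.
(33/41) = +1 → QR.
(40/41) = +1 → QR.
Total quadratic residues among the 7: 3.

3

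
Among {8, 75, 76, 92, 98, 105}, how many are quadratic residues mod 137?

4

(8/137) = +1 → QR.
(75/137) = -1 → non-residue.
(76/137) = +1 → QR.
(92/137) = -1 → non-residue.
(98/137) = +1 → QR.
(105/137) = +1 → QR.
Total quadratic residues among the 6: 4.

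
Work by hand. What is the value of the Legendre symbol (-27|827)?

First reduce: -27 ≡ 800 (mod 827).
Pull out 2^5: since 827 ≡ 3 (mod 8), (2/827) = -1, so (2/827)^5 = -1.
Reciprocity: 25 ≡ 1 and 827 ≡ 3 (mod 4), so (25/827) = +(827/25).
Reduce top mod 25: now compute (2/25).
Pull out 2: since 25 ≡ 1 (mod 8), (2/25) = +1.
Reached (1/25) = 1. Collecting the sign flips along the way, the symbol is -1.

-1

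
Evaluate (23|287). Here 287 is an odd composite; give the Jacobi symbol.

1

Reciprocity: 23 ≡ 3 and 287 ≡ 3 (mod 4), so (23/287) = −(287/23).
Reduce top mod 23: now compute (11/23).
Reciprocity: 11 ≡ 3 and 23 ≡ 3 (mod 4), so (11/23) = −(23/11).
Reduce top mod 11: now compute (1/11).
Reached (1/11) = 1. Collecting the sign flips along the way, the symbol is +1.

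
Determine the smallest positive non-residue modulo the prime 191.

(2/191) = +1, so 2 is a residue.
(3/191) = +1, so 3 is a residue.
(4/191) = +1, so 4 is a residue.
(5/191) = +1, so 5 is a residue.
(6/191) = +1, so 6 is a residue.
(7/191) = −1, so 7 is the smallest positive non-residue mod 191.

7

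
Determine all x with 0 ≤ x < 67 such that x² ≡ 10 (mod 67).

12, 55

Since 67 ≡ 3 (mod 4), a square root of 10 is 10^((67+1)/4) = 10^17 mod 67.
Repeated squaring: 10^2≡33, 10^4≡17, 10^8≡21, 10^16≡39 (mod 67).
10^17 = 10^(16+1) ≡ 55 (mod 67).
Check: 55² = 3025 ≡ 10 (mod 67). The two roots are 12 and 55.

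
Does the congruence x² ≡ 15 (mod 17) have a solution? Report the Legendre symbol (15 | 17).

Euler's criterion: (15/17) ≡ 15^8 (mod 17).
15^2 ≡ 4 (mod 17)
15^4 ≡ 16 (mod 17)
15^8 ≡ 1 (mod 17)
15^8 = 15^(8) ≡ 1 (mod 17).
Result is 1, so (15/17) = 1.

1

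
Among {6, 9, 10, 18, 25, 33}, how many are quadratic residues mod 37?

(6/37) = -1 → non-residue.
(9/37) = +1 → QR.
(10/37) = +1 → QR.
(18/37) = -1 → non-residue.
(25/37) = +1 → QR.
(33/37) = +1 → QR.
Total quadratic residues among the 6: 4.

4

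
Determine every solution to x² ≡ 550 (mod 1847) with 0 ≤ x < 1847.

Since 1847 ≡ 3 (mod 4), a square root of 550 is 550^((1847+1)/4) = 550^462 mod 1847.
Repeated squaring: 550^2≡1439, 550^4≡234, 550^8≡1193, 550^16≡1059, 550^32≡352, 550^64≡155, 550^128≡14, 550^256≡196 (mod 1847).
550^462 = 550^(256+128+64+8+4+2) ≡ 985 (mod 1847).
Check: 985² = 970225 ≡ 550 (mod 1847). The two roots are 862 and 985.

862, 985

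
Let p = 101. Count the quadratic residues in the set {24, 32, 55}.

(24/101) = +1 → QR.
(32/101) = -1 → non-residue.
(55/101) = -1 → non-residue.
Total quadratic residues among the 3: 1.

1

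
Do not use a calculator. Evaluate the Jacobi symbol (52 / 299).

Pull out 2^2: since 299 ≡ 3 (mod 8), (2/299) = -1, so (2/299)^2 = +1.
Reciprocity: 13 ≡ 1 and 299 ≡ 3 (mod 4), so (13/299) = +(299/13).
Reduce top mod 13: now compute (0/13).
Top reduces to 0: gcd > 1, so the symbol is 0.

0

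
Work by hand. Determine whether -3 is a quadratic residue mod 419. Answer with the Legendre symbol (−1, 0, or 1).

Euler's criterion: (-3/419) ≡ 416^209 (mod 419).
416^2 ≡ 9 (mod 419)
416^4 ≡ 81 (mod 419)
416^8 ≡ 276 (mod 419)
416^16 ≡ 337 (mod 419)
416^32 ≡ 20 (mod 419)
416^64 ≡ 400 (mod 419)
416^128 ≡ 361 (mod 419)
416^209 = 416^(128+64+16+1) ≡ 418 (mod 419).
Result is 418 ≡ −1, so (-3/419) = −1.

-1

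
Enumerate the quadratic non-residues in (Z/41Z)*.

Square k = 1,…,20 (k and 41−k give the same square):
1²=1, 2²=4, 3²=9, 4²=16, 5²=25, 6²=36, 7²≡8, 8²≡23, 9²≡40, 10²≡18, 11²≡39, 12²≡21, 13²≡5, 14²≡32, 15²≡20, 16²≡10, 17²≡2, 18²≡37, 19²≡33, 20²≡31 (mod 41).
The residues are {1, 2, 4, 5, 8, 9, 10, 16, 18, 20, 21, 23, 25, 31, 32, 33, 36, 37, 39, 40}; the non-residues are the remaining 20 nonzero classes.

3,6,7,11,12,13,14,15,17,19,22,24,26,27,28,29,30,34,35,38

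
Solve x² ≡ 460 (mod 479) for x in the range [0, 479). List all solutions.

Since 479 ≡ 3 (mod 4), a square root of 460 is 460^((479+1)/4) = 460^120 mod 479.
Repeated squaring: 460^2≡361, 460^4≡33, 460^8≡131, 460^16≡396, 460^32≡183, 460^64≡438 (mod 479).
460^120 = 460^(64+32+16+8) ≡ 192 (mod 479).
Check: 192² = 36864 ≡ 460 (mod 479). The two roots are 192 and 287.

192, 287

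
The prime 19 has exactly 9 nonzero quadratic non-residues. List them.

Square k = 1,…,9 (k and 19−k give the same square):
1²=1, 2²=4, 3²=9, 4²=16, 5²≡6, 6²≡17, 7²≡11, 8²≡7, 9²≡5 (mod 19).
The residues are {1, 4, 5, 6, 7, 9, 11, 16, 17}; the non-residues are the remaining 9 nonzero classes.

2 3 8 10 12 13 14 15 18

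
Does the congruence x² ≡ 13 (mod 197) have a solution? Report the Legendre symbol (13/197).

Reciprocity: 13 ≡ 1 and 197 ≡ 1 (mod 4), so (13/197) = +(197/13).
Reduce top mod 13: now compute (2/13).
Pull out 2: since 13 ≡ 5 (mod 8), (2/13) = -1.
Reached (1/13) = 1. Collecting the sign flips along the way, the symbol is -1.

-1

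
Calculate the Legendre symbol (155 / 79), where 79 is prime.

1

First reduce: 155 ≡ 76 (mod 79).
Pull out 2^2: since 79 ≡ 7 (mod 8), (2/79) = +1, so (2/79)^2 = +1.
Reciprocity: 19 ≡ 3 and 79 ≡ 3 (mod 4), so (19/79) = −(79/19).
Reduce top mod 19: now compute (3/19).
Reciprocity: 3 ≡ 3 and 19 ≡ 3 (mod 4), so (3/19) = −(19/3).
Reduce top mod 3: now compute (1/3).
Reached (1/3) = 1. Collecting the sign flips along the way, the symbol is +1.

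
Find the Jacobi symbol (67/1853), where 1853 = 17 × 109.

-1

Reciprocity: 67 ≡ 3 and 1853 ≡ 1 (mod 4), so (67/1853) = +(1853/67).
Reduce top mod 67: now compute (44/67).
Pull out 2^2: since 67 ≡ 3 (mod 8), (2/67) = -1, so (2/67)^2 = +1.
Reciprocity: 11 ≡ 3 and 67 ≡ 3 (mod 4), so (11/67) = −(67/11).
Reduce top mod 11: now compute (1/11).
Reached (1/11) = 1. Collecting the sign flips along the way, the symbol is -1.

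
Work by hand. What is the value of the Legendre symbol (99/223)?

Euler's criterion: (99/223) ≡ 99^111 (mod 223).
99^2 ≡ 212 (mod 223)
99^4 ≡ 121 (mod 223)
99^8 ≡ 146 (mod 223)
99^16 ≡ 131 (mod 223)
99^32 ≡ 213 (mod 223)
99^64 ≡ 100 (mod 223)
99^111 = 99^(64+32+8+4+2+1) ≡ 222 (mod 223).
Result is 222 ≡ −1, so (99/223) = −1.

-1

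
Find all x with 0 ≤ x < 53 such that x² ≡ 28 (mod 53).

9, 44

53 ≡ 1 (mod 4), so we find a root by search.
Trying successive values, 9² = 81 ≡ 28 (mod 53). The other root is 53 − 9 = 44.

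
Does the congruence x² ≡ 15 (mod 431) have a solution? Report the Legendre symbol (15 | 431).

1

Reciprocity: 15 ≡ 3 and 431 ≡ 3 (mod 4), so (15/431) = −(431/15).
Reduce top mod 15: now compute (11/15).
Reciprocity: 11 ≡ 3 and 15 ≡ 3 (mod 4), so (11/15) = −(15/11).
Reduce top mod 11: now compute (4/11).
Pull out 2^2: since 11 ≡ 3 (mod 8), (2/11) = -1, so (2/11)^2 = +1.
Reached (1/11) = 1. Collecting the sign flips along the way, the symbol is +1.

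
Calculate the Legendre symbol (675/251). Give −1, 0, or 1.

1

First reduce: 675 ≡ 173 (mod 251).
Reciprocity: 173 ≡ 1 and 251 ≡ 3 (mod 4), so (173/251) = +(251/173).
Reduce top mod 173: now compute (78/173).
Pull out 2: since 173 ≡ 5 (mod 8), (2/173) = -1.
Reciprocity: 39 ≡ 3 and 173 ≡ 1 (mod 4), so (39/173) = +(173/39).
Reduce top mod 39: now compute (17/39).
Reciprocity: 17 ≡ 1 and 39 ≡ 3 (mod 4), so (17/39) = +(39/17).
Reduce top mod 17: now compute (5/17).
Reciprocity: 5 ≡ 1 and 17 ≡ 1 (mod 4), so (5/17) = +(17/5).
Reduce top mod 5: now compute (2/5).
Pull out 2: since 5 ≡ 5 (mod 8), (2/5) = -1.
Reached (1/5) = 1. Collecting the sign flips along the way, the symbol is +1.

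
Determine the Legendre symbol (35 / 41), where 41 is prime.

-1

Reciprocity: 35 ≡ 3 and 41 ≡ 1 (mod 4), so (35/41) = +(41/35).
Reduce top mod 35: now compute (6/35).
Pull out 2: since 35 ≡ 3 (mod 8), (2/35) = -1.
Reciprocity: 3 ≡ 3 and 35 ≡ 3 (mod 4), so (3/35) = −(35/3).
Reduce top mod 3: now compute (2/3).
Pull out 2: since 3 ≡ 3 (mod 8), (2/3) = -1.
Reached (1/3) = 1. Collecting the sign flips along the way, the symbol is -1.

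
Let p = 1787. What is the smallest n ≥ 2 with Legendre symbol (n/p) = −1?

2

(2/1787) = −1, so 2 is the smallest positive non-residue mod 1787.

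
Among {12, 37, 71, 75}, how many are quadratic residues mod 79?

(12/79) = -1 → non-residue.
(37/79) = -1 → non-residue.
(71/79) = -1 → non-residue.
(75/79) = -1 → non-residue.
Total quadratic residues among the 4: 0.

0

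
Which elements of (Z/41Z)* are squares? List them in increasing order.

Square k = 1,…,20 (k and 41−k give the same square):
1²=1, 2²=4, 3²=9, 4²=16, 5²=25, 6²=36, 7²≡8, 8²≡23, 9²≡40, 10²≡18, 11²≡39, 12²≡21, 13²≡5, 14²≡32, 15²≡20, 16²≡10, 17²≡2, 18²≡37, 19²≡33, 20²≡31 (mod 41).
So the quadratic residues mod 41 are {1, 2, 4, 5, 8, 9, 10, 16, 18, 20, 21, 23, 25, 31, 32, 33, 36, 37, 39, 40}.

1 2 4 5 8 9 10 16 18 20 21 23 25 31 32 33 36 37 39 40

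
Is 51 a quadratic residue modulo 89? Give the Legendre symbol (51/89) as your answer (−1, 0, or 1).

-1

Euler's criterion: (51/89) ≡ 51^44 (mod 89).
51^2 ≡ 20 (mod 89)
51^4 ≡ 44 (mod 89)
51^8 ≡ 67 (mod 89)
51^16 ≡ 39 (mod 89)
51^32 ≡ 8 (mod 89)
51^44 = 51^(32+8+4) ≡ 88 (mod 89).
Result is 88 ≡ −1, so (51/89) = −1.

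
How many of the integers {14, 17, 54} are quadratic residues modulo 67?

3

(14/67) = +1 → QR.
(17/67) = +1 → QR.
(54/67) = +1 → QR.
Total quadratic residues among the 3: 3.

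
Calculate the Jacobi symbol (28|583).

-1

Pull out 2^2: since 583 ≡ 7 (mod 8), (2/583) = +1, so (2/583)^2 = +1.
Reciprocity: 7 ≡ 3 and 583 ≡ 3 (mod 4), so (7/583) = −(583/7).
Reduce top mod 7: now compute (2/7).
Pull out 2: since 7 ≡ 7 (mod 8), (2/7) = +1.
Reached (1/7) = 1. Collecting the sign flips along the way, the symbol is -1.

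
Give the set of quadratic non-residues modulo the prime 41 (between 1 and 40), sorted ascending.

3, 6, 7, 11, 12, 13, 14, 15, 17, 19, 22, 24, 26, 27, 28, 29, 30, 34, 35, 38

Square k = 1,…,20 (k and 41−k give the same square):
1²=1, 2²=4, 3²=9, 4²=16, 5²=25, 6²=36, 7²≡8, 8²≡23, 9²≡40, 10²≡18, 11²≡39, 12²≡21, 13²≡5, 14²≡32, 15²≡20, 16²≡10, 17²≡2, 18²≡37, 19²≡33, 20²≡31 (mod 41).
The residues are {1, 2, 4, 5, 8, 9, 10, 16, 18, 20, 21, 23, 25, 31, 32, 33, 36, 37, 39, 40}; the non-residues are the remaining 20 nonzero classes.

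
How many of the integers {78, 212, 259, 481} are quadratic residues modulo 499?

2

(78/499) = -1 → non-residue.
(212/499) = -1 → non-residue.
(259/499) = +1 → QR.
(481/499) = +1 → QR.
Total quadratic residues among the 4: 2.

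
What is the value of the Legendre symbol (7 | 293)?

-1

Reciprocity: 7 ≡ 3 and 293 ≡ 1 (mod 4), so (7/293) = +(293/7).
Reduce top mod 7: now compute (6/7).
Pull out 2: since 7 ≡ 7 (mod 8), (2/7) = +1.
Reciprocity: 3 ≡ 3 and 7 ≡ 3 (mod 4), so (3/7) = −(7/3).
Reduce top mod 3: now compute (1/3).
Reached (1/3) = 1. Collecting the sign flips along the way, the symbol is -1.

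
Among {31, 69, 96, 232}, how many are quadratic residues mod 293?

4

(31/293) = +1 → QR.
(69/293) = +1 → QR.
(96/293) = +1 → QR.
(232/293) = +1 → QR.
Total quadratic residues among the 4: 4.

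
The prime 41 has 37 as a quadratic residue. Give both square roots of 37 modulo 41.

41 ≡ 1 (mod 4), so we find a root by search.
Trying successive values, 18² = 324 ≡ 37 (mod 41). The other root is 41 − 18 = 23.

18, 23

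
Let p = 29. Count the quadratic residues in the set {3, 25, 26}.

1

(3/29) = -1 → non-residue.
(25/29) = +1 → QR.
(26/29) = -1 → non-residue.
Total quadratic residues among the 3: 1.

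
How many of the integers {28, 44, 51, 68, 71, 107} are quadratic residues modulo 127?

4

(28/127) = -1 → non-residue.
(44/127) = +1 → QR.
(51/127) = -1 → non-residue.
(68/127) = +1 → QR.
(71/127) = +1 → QR.
(107/127) = +1 → QR.
Total quadratic residues among the 6: 4.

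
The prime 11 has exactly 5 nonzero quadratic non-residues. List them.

2,6,7,8,10

Square k = 1,…,5 (k and 11−k give the same square):
1²=1, 2²=4, 3²=9, 4²≡5, 5²≡3 (mod 11).
The residues are {1, 3, 4, 5, 9}; the non-residues are the remaining 5 nonzero classes.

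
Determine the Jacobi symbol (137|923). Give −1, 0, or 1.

Reciprocity: 137 ≡ 1 and 923 ≡ 3 (mod 4), so (137/923) = +(923/137).
Reduce top mod 137: now compute (101/137).
Reciprocity: 101 ≡ 1 and 137 ≡ 1 (mod 4), so (101/137) = +(137/101).
Reduce top mod 101: now compute (36/101).
Pull out 2^2: since 101 ≡ 5 (mod 8), (2/101) = -1, so (2/101)^2 = +1.
Reciprocity: 9 ≡ 1 and 101 ≡ 1 (mod 4), so (9/101) = +(101/9).
Reduce top mod 9: now compute (2/9).
Pull out 2: since 9 ≡ 1 (mod 8), (2/9) = +1.
Reached (1/9) = 1. Collecting the sign flips along the way, the symbol is +1.

1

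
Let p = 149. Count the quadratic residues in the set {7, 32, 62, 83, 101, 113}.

2

(7/149) = +1 → QR.
(32/149) = -1 → non-residue.
(62/149) = -1 → non-residue.
(83/149) = -1 → non-residue.
(101/149) = -1 → non-residue.
(113/149) = +1 → QR.
Total quadratic residues among the 6: 2.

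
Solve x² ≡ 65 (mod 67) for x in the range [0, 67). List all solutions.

Since 67 ≡ 3 (mod 4), a square root of 65 is 65^((67+1)/4) = 65^17 mod 67.
Repeated squaring: 65^2≡4, 65^4≡16, 65^8≡55, 65^16≡10 (mod 67).
65^17 = 65^(16+1) ≡ 47 (mod 67).
Check: 47² = 2209 ≡ 65 (mod 67). The two roots are 20 and 47.

20, 47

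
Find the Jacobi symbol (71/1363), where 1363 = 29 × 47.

1

Reciprocity: 71 ≡ 3 and 1363 ≡ 3 (mod 4), so (71/1363) = −(1363/71).
Reduce top mod 71: now compute (14/71).
Pull out 2: since 71 ≡ 7 (mod 8), (2/71) = +1.
Reciprocity: 7 ≡ 3 and 71 ≡ 3 (mod 4), so (7/71) = −(71/7).
Reduce top mod 7: now compute (1/7).
Reached (1/7) = 1. Collecting the sign flips along the way, the symbol is +1.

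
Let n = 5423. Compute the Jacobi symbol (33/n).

0

Reciprocity: 33 ≡ 1 and 5423 ≡ 3 (mod 4), so (33/5423) = +(5423/33).
Reduce top mod 33: now compute (11/33).
Reciprocity: 11 ≡ 3 and 33 ≡ 1 (mod 4), so (11/33) = +(33/11).
Reduce top mod 11: now compute (0/11).
Top reduces to 0: gcd > 1, so the symbol is 0.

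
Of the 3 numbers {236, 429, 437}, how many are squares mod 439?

0

(236/439) = -1 → non-residue.
(429/439) = -1 → non-residue.
(437/439) = -1 → non-residue.
Total quadratic residues among the 3: 0.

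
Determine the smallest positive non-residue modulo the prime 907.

2

(2/907) = −1, so 2 is the smallest positive non-residue mod 907.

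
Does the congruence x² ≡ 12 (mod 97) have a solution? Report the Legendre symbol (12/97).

Pull out 2^2: since 97 ≡ 1 (mod 8), (2/97) = +1, so (2/97)^2 = +1.
Reciprocity: 3 ≡ 3 and 97 ≡ 1 (mod 4), so (3/97) = +(97/3).
Reduce top mod 3: now compute (1/3).
Reached (1/3) = 1. Collecting the sign flips along the way, the symbol is +1.

1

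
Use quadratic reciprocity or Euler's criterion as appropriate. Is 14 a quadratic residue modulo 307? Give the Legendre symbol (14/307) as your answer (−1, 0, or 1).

-1

Pull out 2: since 307 ≡ 3 (mod 8), (2/307) = -1.
Reciprocity: 7 ≡ 3 and 307 ≡ 3 (mod 4), so (7/307) = −(307/7).
Reduce top mod 7: now compute (6/7).
Pull out 2: since 7 ≡ 7 (mod 8), (2/7) = +1.
Reciprocity: 3 ≡ 3 and 7 ≡ 3 (mod 4), so (3/7) = −(7/3).
Reduce top mod 3: now compute (1/3).
Reached (1/3) = 1. Collecting the sign flips along the way, the symbol is -1.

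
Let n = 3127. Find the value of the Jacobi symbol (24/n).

Pull out 2^3: since 3127 ≡ 7 (mod 8), (2/3127) = +1, so (2/3127)^3 = +1.
Reciprocity: 3 ≡ 3 and 3127 ≡ 3 (mod 4), so (3/3127) = −(3127/3).
Reduce top mod 3: now compute (1/3).
Reached (1/3) = 1. Collecting the sign flips along the way, the symbol is -1.

-1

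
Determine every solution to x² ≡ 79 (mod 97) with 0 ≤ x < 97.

97 ≡ 1 (mod 4), so we find a root by search.
Trying successive values, 46² = 2116 ≡ 79 (mod 97). The other root is 97 − 46 = 51.

46, 51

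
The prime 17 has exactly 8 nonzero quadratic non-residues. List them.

Square k = 1,…,8 (k and 17−k give the same square):
1²=1, 2²=4, 3²=9, 4²=16, 5²≡8, 6²≡2, 7²≡15, 8²≡13 (mod 17).
The residues are {1, 2, 4, 8, 9, 13, 15, 16}; the non-residues are the remaining 8 nonzero classes.

3,5,6,7,10,11,12,14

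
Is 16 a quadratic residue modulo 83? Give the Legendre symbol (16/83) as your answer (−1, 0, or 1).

Euler's criterion: (16/83) ≡ 16^41 (mod 83).
16^2 ≡ 7 (mod 83)
16^4 ≡ 49 (mod 83)
16^8 ≡ 77 (mod 83)
16^16 ≡ 36 (mod 83)
16^32 ≡ 51 (mod 83)
16^41 = 16^(32+8+1) ≡ 1 (mod 83).
Result is 1, so (16/83) = 1.

1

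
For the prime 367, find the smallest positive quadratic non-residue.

3

(2/367) = +1, so 2 is a residue.
(3/367) = −1, so 3 is the smallest positive non-residue mod 367.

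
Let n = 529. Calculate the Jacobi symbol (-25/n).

First reduce: -25 ≡ 504 (mod 529).
Pull out 2^3: since 529 ≡ 1 (mod 8), (2/529) = +1, so (2/529)^3 = +1.
Reciprocity: 63 ≡ 3 and 529 ≡ 1 (mod 4), so (63/529) = +(529/63).
Reduce top mod 63: now compute (25/63).
Reciprocity: 25 ≡ 1 and 63 ≡ 3 (mod 4), so (25/63) = +(63/25).
Reduce top mod 25: now compute (13/25).
Reciprocity: 13 ≡ 1 and 25 ≡ 1 (mod 4), so (13/25) = +(25/13).
Reduce top mod 13: now compute (12/13).
Pull out 2^2: since 13 ≡ 5 (mod 8), (2/13) = -1, so (2/13)^2 = +1.
Reciprocity: 3 ≡ 3 and 13 ≡ 1 (mod 4), so (3/13) = +(13/3).
Reduce top mod 3: now compute (1/3).
Reached (1/3) = 1. Collecting the sign flips along the way, the symbol is +1.

1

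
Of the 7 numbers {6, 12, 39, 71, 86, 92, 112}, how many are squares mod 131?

3

(6/131) = -1 → non-residue.
(12/131) = +1 → QR.
(39/131) = +1 → QR.
(71/131) = -1 → non-residue.
(86/131) = -1 → non-residue.
(92/131) = -1 → non-residue.
(112/131) = +1 → QR.
Total quadratic residues among the 7: 3.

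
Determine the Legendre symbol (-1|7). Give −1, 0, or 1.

-1

First reduce: -1 ≡ 6 (mod 7).
Pull out 2: since 7 ≡ 7 (mod 8), (2/7) = +1.
Reciprocity: 3 ≡ 3 and 7 ≡ 3 (mod 4), so (3/7) = −(7/3).
Reduce top mod 3: now compute (1/3).
Reached (1/3) = 1. Collecting the sign flips along the way, the symbol is -1.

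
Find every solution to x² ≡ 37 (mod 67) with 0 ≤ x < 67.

29, 38

Since 67 ≡ 3 (mod 4), a square root of 37 is 37^((67+1)/4) = 37^17 mod 67.
Repeated squaring: 37^2≡29, 37^4≡37, 37^8≡29, 37^16≡37 (mod 67).
37^17 = 37^(16+1) ≡ 29 (mod 67).
Check: 29² = 841 ≡ 37 (mod 67). The two roots are 29 and 38.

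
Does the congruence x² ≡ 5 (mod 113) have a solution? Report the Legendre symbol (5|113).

Reciprocity: 5 ≡ 1 and 113 ≡ 1 (mod 4), so (5/113) = +(113/5).
Reduce top mod 5: now compute (3/5).
Reciprocity: 3 ≡ 3 and 5 ≡ 1 (mod 4), so (3/5) = +(5/3).
Reduce top mod 3: now compute (2/3).
Pull out 2: since 3 ≡ 3 (mod 8), (2/3) = -1.
Reached (1/3) = 1. Collecting the sign flips along the way, the symbol is -1.

-1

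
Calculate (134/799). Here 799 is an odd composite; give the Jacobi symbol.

Pull out 2: since 799 ≡ 7 (mod 8), (2/799) = +1.
Reciprocity: 67 ≡ 3 and 799 ≡ 3 (mod 4), so (67/799) = −(799/67).
Reduce top mod 67: now compute (62/67).
Pull out 2: since 67 ≡ 3 (mod 8), (2/67) = -1.
Reciprocity: 31 ≡ 3 and 67 ≡ 3 (mod 4), so (31/67) = −(67/31).
Reduce top mod 31: now compute (5/31).
Reciprocity: 5 ≡ 1 and 31 ≡ 3 (mod 4), so (5/31) = +(31/5).
Reduce top mod 5: now compute (1/5).
Reached (1/5) = 1. Collecting the sign flips along the way, the symbol is -1.

-1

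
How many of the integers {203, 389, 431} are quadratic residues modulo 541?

1

(203/541) = -1 → non-residue.
(389/541) = -1 → non-residue.
(431/541) = +1 → QR.
Total quadratic residues among the 3: 1.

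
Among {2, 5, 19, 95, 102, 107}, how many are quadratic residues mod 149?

5

(2/149) = -1 → non-residue.
(5/149) = +1 → QR.
(19/149) = +1 → QR.
(95/149) = +1 → QR.
(102/149) = +1 → QR.
(107/149) = +1 → QR.
Total quadratic residues among the 6: 5.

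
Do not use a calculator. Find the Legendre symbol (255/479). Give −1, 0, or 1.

Reciprocity: 255 ≡ 3 and 479 ≡ 3 (mod 4), so (255/479) = −(479/255).
Reduce top mod 255: now compute (224/255).
Pull out 2^5: since 255 ≡ 7 (mod 8), (2/255) = +1, so (2/255)^5 = +1.
Reciprocity: 7 ≡ 3 and 255 ≡ 3 (mod 4), so (7/255) = −(255/7).
Reduce top mod 7: now compute (3/7).
Reciprocity: 3 ≡ 3 and 7 ≡ 3 (mod 4), so (3/7) = −(7/3).
Reduce top mod 3: now compute (1/3).
Reached (1/3) = 1. Collecting the sign flips along the way, the symbol is -1.

-1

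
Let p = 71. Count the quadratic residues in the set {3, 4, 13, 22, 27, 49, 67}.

(3/71) = +1 → QR.
(4/71) = +1 → QR.
(13/71) = -1 → non-residue.
(22/71) = -1 → non-residue.
(27/71) = +1 → QR.
(49/71) = +1 → QR.
(67/71) = -1 → non-residue.
Total quadratic residues among the 7: 4.

4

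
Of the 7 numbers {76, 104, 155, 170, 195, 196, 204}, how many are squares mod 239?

(76/239) = -1 → non-residue.
(104/239) = -1 → non-residue.
(155/239) = +1 → QR.
(170/239) = +1 → QR.
(195/239) = -1 → non-residue.
(196/239) = +1 → QR.
(204/239) = +1 → QR.
Total quadratic residues among the 7: 4.

4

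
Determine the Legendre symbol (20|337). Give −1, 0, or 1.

-1

Euler's criterion: (20/337) ≡ 20^168 (mod 337).
20^2 ≡ 63 (mod 337)
20^4 ≡ 262 (mod 337)
20^8 ≡ 233 (mod 337)
20^16 ≡ 32 (mod 337)
20^32 ≡ 13 (mod 337)
20^64 ≡ 169 (mod 337)
20^128 ≡ 253 (mod 337)
20^168 = 20^(128+32+8) ≡ 336 (mod 337).
Result is 336 ≡ −1, so (20/337) = −1.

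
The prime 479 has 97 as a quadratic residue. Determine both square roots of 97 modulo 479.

Since 479 ≡ 3 (mod 4), a square root of 97 is 97^((479+1)/4) = 97^120 mod 479.
Repeated squaring: 97^2≡308, 97^4≡22, 97^8≡5, 97^16≡25, 97^32≡146, 97^64≡240 (mod 479).
97^120 = 97^(64+32+16+8) ≡ 24 (mod 479).
Check: 24² = 576 ≡ 97 (mod 479). The two roots are 24 and 455.

24, 455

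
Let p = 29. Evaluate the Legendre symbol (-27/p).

-1

Euler's criterion: (-27/29) ≡ 2^14 (mod 29).
2^2 ≡ 4 (mod 29)
2^4 ≡ 16 (mod 29)
2^8 ≡ 24 (mod 29)
2^14 = 2^(8+4+2) ≡ 28 (mod 29).
Result is 28 ≡ −1, so (-27/29) = −1.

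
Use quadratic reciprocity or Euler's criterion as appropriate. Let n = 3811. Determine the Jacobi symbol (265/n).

Reciprocity: 265 ≡ 1 and 3811 ≡ 3 (mod 4), so (265/3811) = +(3811/265).
Reduce top mod 265: now compute (101/265).
Reciprocity: 101 ≡ 1 and 265 ≡ 1 (mod 4), so (101/265) = +(265/101).
Reduce top mod 101: now compute (63/101).
Reciprocity: 63 ≡ 3 and 101 ≡ 1 (mod 4), so (63/101) = +(101/63).
Reduce top mod 63: now compute (38/63).
Pull out 2: since 63 ≡ 7 (mod 8), (2/63) = +1.
Reciprocity: 19 ≡ 3 and 63 ≡ 3 (mod 4), so (19/63) = −(63/19).
Reduce top mod 19: now compute (6/19).
Pull out 2: since 19 ≡ 3 (mod 8), (2/19) = -1.
Reciprocity: 3 ≡ 3 and 19 ≡ 3 (mod 4), so (3/19) = −(19/3).
Reduce top mod 3: now compute (1/3).
Reached (1/3) = 1. Collecting the sign flips along the way, the symbol is -1.

-1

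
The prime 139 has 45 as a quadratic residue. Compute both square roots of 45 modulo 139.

Since 139 ≡ 3 (mod 4), a square root of 45 is 45^((139+1)/4) = 45^35 mod 139.
Repeated squaring: 45^2≡79, 45^4≡125, 45^8≡57, 45^16≡52, 45^32≡63 (mod 139).
45^35 = 45^(32+2+1) ≡ 36 (mod 139).
Check: 36² = 1296 ≡ 45 (mod 139). The two roots are 36 and 103.

36, 103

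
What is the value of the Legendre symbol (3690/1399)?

First reduce: 3690 ≡ 892 (mod 1399).
Pull out 2^2: since 1399 ≡ 7 (mod 8), (2/1399) = +1, so (2/1399)^2 = +1.
Reciprocity: 223 ≡ 3 and 1399 ≡ 3 (mod 4), so (223/1399) = −(1399/223).
Reduce top mod 223: now compute (61/223).
Reciprocity: 61 ≡ 1 and 223 ≡ 3 (mod 4), so (61/223) = +(223/61).
Reduce top mod 61: now compute (40/61).
Pull out 2^3: since 61 ≡ 5 (mod 8), (2/61) = -1, so (2/61)^3 = -1.
Reciprocity: 5 ≡ 1 and 61 ≡ 1 (mod 4), so (5/61) = +(61/5).
Reduce top mod 5: now compute (1/5).
Reached (1/5) = 1. Collecting the sign flips along the way, the symbol is +1.

1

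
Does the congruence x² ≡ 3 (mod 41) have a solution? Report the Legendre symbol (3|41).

Euler's criterion: (3/41) ≡ 3^20 (mod 41).
3^2 ≡ 9 (mod 41)
3^4 ≡ 40 (mod 41)
3^8 ≡ 1 (mod 41)
3^16 ≡ 1 (mod 41)
3^20 = 3^(16+4) ≡ 40 (mod 41).
Result is 40 ≡ −1, so (3/41) = −1.

-1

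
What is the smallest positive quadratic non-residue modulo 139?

(2/139) = −1, so 2 is the smallest positive non-residue mod 139.

2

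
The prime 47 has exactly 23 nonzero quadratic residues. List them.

Square k = 1,…,23 (k and 47−k give the same square):
1²=1, 2²=4, 3²=9, 4²=16, 5²=25, 6²=36, 7²≡2, 8²≡17, 9²≡34, 10²≡6, 11²≡27, 12²≡3, 13²≡28, 14²≡8, 15²≡37, 16²≡21, 17²≡7, 18²≡42, 19²≡32, 20²≡24, 21²≡18, 22²≡14, 23²≡12 (mod 47).
So the quadratic residues mod 47 are {1, 2, 3, 4, 6, 7, 8, 9, 12, 14, 16, 17, 18, 21, 24, 25, 27, 28, 32, 34, 36, 37, 42}.

1, 2, 3, 4, 6, 7, 8, 9, 12, 14, 16, 17, 18, 21, 24, 25, 27, 28, 32, 34, 36, 37, 42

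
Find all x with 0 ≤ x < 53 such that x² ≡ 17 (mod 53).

53 ≡ 1 (mod 4), so we find a root by search.
Trying successive values, 21² = 441 ≡ 17 (mod 53). The other root is 53 − 21 = 32.

21, 32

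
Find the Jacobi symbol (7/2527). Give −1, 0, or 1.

Reciprocity: 7 ≡ 3 and 2527 ≡ 3 (mod 4), so (7/2527) = −(2527/7).
Reduce top mod 7: now compute (0/7).
Top reduces to 0: gcd > 1, so the symbol is 0.

0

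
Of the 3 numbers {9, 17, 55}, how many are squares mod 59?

(9/59) = +1 → QR.
(17/59) = +1 → QR.
(55/59) = -1 → non-residue.
Total quadratic residues among the 3: 2.

2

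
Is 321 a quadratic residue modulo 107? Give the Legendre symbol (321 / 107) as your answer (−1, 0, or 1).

0

First reduce: 321 ≡ 0 (mod 107).
Top reduces to 0: gcd > 1, so the symbol is 0.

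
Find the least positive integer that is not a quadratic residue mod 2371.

2

(2/2371) = −1, so 2 is the smallest positive non-residue mod 2371.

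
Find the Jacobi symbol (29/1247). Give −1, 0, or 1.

Reciprocity: 29 ≡ 1 and 1247 ≡ 3 (mod 4), so (29/1247) = +(1247/29).
Reduce top mod 29: now compute (0/29).
Top reduces to 0: gcd > 1, so the symbol is 0.

0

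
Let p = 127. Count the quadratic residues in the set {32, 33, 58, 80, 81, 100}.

(32/127) = +1 → QR.
(33/127) = -1 → non-residue.
(58/127) = -1 → non-residue.
(80/127) = -1 → non-residue.
(81/127) = +1 → QR.
(100/127) = +1 → QR.
Total quadratic residues among the 6: 3.

3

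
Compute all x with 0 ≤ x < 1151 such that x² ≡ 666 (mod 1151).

Since 1151 ≡ 3 (mod 4), a square root of 666 is 666^((1151+1)/4) = 666^288 mod 1151.
Repeated squaring: 666^2≡421, 666^4≡1138, 666^8≡169, 666^16≡937, 666^32≡907, 666^64≡835, 666^128≡870, 666^256≡693 (mod 1151).
666^288 = 666^(256+32) ≡ 105 (mod 1151).
Check: 105² = 11025 ≡ 666 (mod 1151). The two roots are 105 and 1046.

105, 1046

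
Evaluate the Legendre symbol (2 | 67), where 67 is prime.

-1

Pull out 2: since 67 ≡ 3 (mod 8), (2/67) = -1.
Reached (1/67) = 1. Collecting the sign flips along the way, the symbol is -1.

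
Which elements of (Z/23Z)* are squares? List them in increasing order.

1, 2, 3, 4, 6, 8, 9, 12, 13, 16, 18

Square k = 1,…,11 (k and 23−k give the same square):
1²=1, 2²=4, 3²=9, 4²=16, 5²≡2, 6²≡13, 7²≡3, 8²≡18, 9²≡12, 10²≡8, 11²≡6 (mod 23).
So the quadratic residues mod 23 are {1, 2, 3, 4, 6, 8, 9, 12, 13, 16, 18}.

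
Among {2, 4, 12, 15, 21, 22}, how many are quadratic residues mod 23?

(2/23) = +1 → QR.
(4/23) = +1 → QR.
(12/23) = +1 → QR.
(15/23) = -1 → non-residue.
(21/23) = -1 → non-residue.
(22/23) = -1 → non-residue.
Total quadratic residues among the 6: 3.

3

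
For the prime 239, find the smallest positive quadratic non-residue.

7

(2/239) = +1, so 2 is a residue.
(3/239) = +1, so 3 is a residue.
(4/239) = +1, so 4 is a residue.
(5/239) = +1, so 5 is a residue.
(6/239) = +1, so 6 is a residue.
(7/239) = −1, so 7 is the smallest positive non-residue mod 239.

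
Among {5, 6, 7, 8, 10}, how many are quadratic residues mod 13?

(5/13) = -1 → non-residue.
(6/13) = -1 → non-residue.
(7/13) = -1 → non-residue.
(8/13) = -1 → non-residue.
(10/13) = +1 → QR.
Total quadratic residues among the 5: 1.

1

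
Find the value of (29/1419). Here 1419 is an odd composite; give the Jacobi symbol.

-1

Reciprocity: 29 ≡ 1 and 1419 ≡ 3 (mod 4), so (29/1419) = +(1419/29).
Reduce top mod 29: now compute (27/29).
Reciprocity: 27 ≡ 3 and 29 ≡ 1 (mod 4), so (27/29) = +(29/27).
Reduce top mod 27: now compute (2/27).
Pull out 2: since 27 ≡ 3 (mod 8), (2/27) = -1.
Reached (1/27) = 1. Collecting the sign flips along the way, the symbol is -1.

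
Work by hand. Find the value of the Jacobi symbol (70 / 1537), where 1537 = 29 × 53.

-1

Pull out 2: since 1537 ≡ 1 (mod 8), (2/1537) = +1.
Reciprocity: 35 ≡ 3 and 1537 ≡ 1 (mod 4), so (35/1537) = +(1537/35).
Reduce top mod 35: now compute (32/35).
Pull out 2^5: since 35 ≡ 3 (mod 8), (2/35) = -1, so (2/35)^5 = -1.
Reached (1/35) = 1. Collecting the sign flips along the way, the symbol is -1.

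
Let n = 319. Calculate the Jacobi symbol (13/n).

-1

Reciprocity: 13 ≡ 1 and 319 ≡ 3 (mod 4), so (13/319) = +(319/13).
Reduce top mod 13: now compute (7/13).
Reciprocity: 7 ≡ 3 and 13 ≡ 1 (mod 4), so (7/13) = +(13/7).
Reduce top mod 7: now compute (6/7).
Pull out 2: since 7 ≡ 7 (mod 8), (2/7) = +1.
Reciprocity: 3 ≡ 3 and 7 ≡ 3 (mod 4), so (3/7) = −(7/3).
Reduce top mod 3: now compute (1/3).
Reached (1/3) = 1. Collecting the sign flips along the way, the symbol is -1.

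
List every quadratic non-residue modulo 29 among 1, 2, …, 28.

2 3 8 10 11 12 14 15 17 18 19 21 26 27

Square k = 1,…,14 (k and 29−k give the same square):
1²=1, 2²=4, 3²=9, 4²=16, 5²=25, 6²≡7, 7²≡20, 8²≡6, 9²≡23, 10²≡13, 11²≡5, 12²≡28, 13²≡24, 14²≡22 (mod 29).
The residues are {1, 4, 5, 6, 7, 9, 13, 16, 20, 22, 23, 24, 25, 28}; the non-residues are the remaining 14 nonzero classes.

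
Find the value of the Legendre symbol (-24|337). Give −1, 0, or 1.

1

Euler's criterion: (-24/337) ≡ 313^168 (mod 337).
313^2 ≡ 239 (mod 337)
313^4 ≡ 168 (mod 337)
313^8 ≡ 253 (mod 337)
313^16 ≡ 316 (mod 337)
313^32 ≡ 104 (mod 337)
313^64 ≡ 32 (mod 337)
313^128 ≡ 13 (mod 337)
313^168 = 313^(128+32+8) ≡ 1 (mod 337).
Result is 1, so (-24/337) = 1.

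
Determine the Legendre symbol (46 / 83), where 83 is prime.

-1

Pull out 2: since 83 ≡ 3 (mod 8), (2/83) = -1.
Reciprocity: 23 ≡ 3 and 83 ≡ 3 (mod 4), so (23/83) = −(83/23).
Reduce top mod 23: now compute (14/23).
Pull out 2: since 23 ≡ 7 (mod 8), (2/23) = +1.
Reciprocity: 7 ≡ 3 and 23 ≡ 3 (mod 4), so (7/23) = −(23/7).
Reduce top mod 7: now compute (2/7).
Pull out 2: since 7 ≡ 7 (mod 8), (2/7) = +1.
Reached (1/7) = 1. Collecting the sign flips along the way, the symbol is -1.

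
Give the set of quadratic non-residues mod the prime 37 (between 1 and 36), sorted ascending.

Square k = 1,…,18 (k and 37−k give the same square):
1²=1, 2²=4, 3²=9, 4²=16, 5²=25, 6²=36, 7²≡12, 8²≡27, 9²≡7, 10²≡26, 11²≡10, 12²≡33, 13²≡21, 14²≡11, 15²≡3, 16²≡34, 17²≡30, 18²≡28 (mod 37).
The residues are {1, 3, 4, 7, 9, 10, 11, 12, 16, 21, 25, 26, 27, 28, 30, 33, 34, 36}; the non-residues are the remaining 18 nonzero classes.

2 5 6 8 13 14 15 17 18 19 20 22 23 24 29 31 32 35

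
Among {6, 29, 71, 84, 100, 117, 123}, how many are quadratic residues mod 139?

5

(6/139) = +1 → QR.
(29/139) = +1 → QR.
(71/139) = +1 → QR.
(84/139) = -1 → non-residue.
(100/139) = +1 → QR.
(117/139) = +1 → QR.
(123/139) = -1 → non-residue.
Total quadratic residues among the 7: 5.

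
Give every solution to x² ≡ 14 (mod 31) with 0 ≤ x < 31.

Since 31 ≡ 3 (mod 4), a square root of 14 is 14^((31+1)/4) = 14^8 mod 31.
Repeated squaring: 14^2≡10, 14^4≡7, 14^8≡18 (mod 31).
14^8 = 14^(8) ≡ 18 (mod 31).
Check: 18² = 324 ≡ 14 (mod 31). The two roots are 13 and 18.

13, 18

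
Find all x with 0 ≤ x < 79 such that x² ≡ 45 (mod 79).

Since 79 ≡ 3 (mod 4), a square root of 45 is 45^((79+1)/4) = 45^20 mod 79.
Repeated squaring: 45^2≡50, 45^4≡51, 45^8≡73, 45^16≡36 (mod 79).
45^20 = 45^(16+4) ≡ 19 (mod 79).
Check: 19² = 361 ≡ 45 (mod 79). The two roots are 19 and 60.

19, 60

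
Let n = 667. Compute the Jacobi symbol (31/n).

Reciprocity: 31 ≡ 3 and 667 ≡ 3 (mod 4), so (31/667) = −(667/31).
Reduce top mod 31: now compute (16/31).
Pull out 2^4: since 31 ≡ 7 (mod 8), (2/31) = +1, so (2/31)^4 = +1.
Reached (1/31) = 1. Collecting the sign flips along the way, the symbol is -1.

-1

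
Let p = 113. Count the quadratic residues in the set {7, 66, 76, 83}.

2

(7/113) = +1 → QR.
(66/113) = -1 → non-residue.
(76/113) = -1 → non-residue.
(83/113) = +1 → QR.
Total quadratic residues among the 4: 2.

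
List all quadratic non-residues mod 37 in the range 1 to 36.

Square k = 1,…,18 (k and 37−k give the same square):
1²=1, 2²=4, 3²=9, 4²=16, 5²=25, 6²=36, 7²≡12, 8²≡27, 9²≡7, 10²≡26, 11²≡10, 12²≡33, 13²≡21, 14²≡11, 15²≡3, 16²≡34, 17²≡30, 18²≡28 (mod 37).
The residues are {1, 3, 4, 7, 9, 10, 11, 12, 16, 21, 25, 26, 27, 28, 30, 33, 34, 36}; the non-residues are the remaining 18 nonzero classes.

2,5,6,8,13,14,15,17,18,19,20,22,23,24,29,31,32,35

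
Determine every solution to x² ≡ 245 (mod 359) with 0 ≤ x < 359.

41, 318

Since 359 ≡ 3 (mod 4), a square root of 245 is 245^((359+1)/4) = 245^90 mod 359.
Repeated squaring: 245^2≡72, 245^4≡158, 245^8≡193, 245^16≡272, 245^32≡30, 245^64≡182 (mod 359).
245^90 = 245^(64+16+8+2) ≡ 41 (mod 359).
Check: 41² = 1681 ≡ 245 (mod 359). The two roots are 41 and 318.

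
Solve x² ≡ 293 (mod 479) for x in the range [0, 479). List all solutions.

Since 479 ≡ 3 (mod 4), a square root of 293 is 293^((479+1)/4) = 293^120 mod 479.
Repeated squaring: 293^2≡108, 293^4≡168, 293^8≡442, 293^16≡411, 293^32≡313, 293^64≡253 (mod 479).
293^120 = 293^(64+32+16+8) ≡ 432 (mod 479).
Check: 432² = 186624 ≡ 293 (mod 479). The two roots are 47 and 432.

47, 432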